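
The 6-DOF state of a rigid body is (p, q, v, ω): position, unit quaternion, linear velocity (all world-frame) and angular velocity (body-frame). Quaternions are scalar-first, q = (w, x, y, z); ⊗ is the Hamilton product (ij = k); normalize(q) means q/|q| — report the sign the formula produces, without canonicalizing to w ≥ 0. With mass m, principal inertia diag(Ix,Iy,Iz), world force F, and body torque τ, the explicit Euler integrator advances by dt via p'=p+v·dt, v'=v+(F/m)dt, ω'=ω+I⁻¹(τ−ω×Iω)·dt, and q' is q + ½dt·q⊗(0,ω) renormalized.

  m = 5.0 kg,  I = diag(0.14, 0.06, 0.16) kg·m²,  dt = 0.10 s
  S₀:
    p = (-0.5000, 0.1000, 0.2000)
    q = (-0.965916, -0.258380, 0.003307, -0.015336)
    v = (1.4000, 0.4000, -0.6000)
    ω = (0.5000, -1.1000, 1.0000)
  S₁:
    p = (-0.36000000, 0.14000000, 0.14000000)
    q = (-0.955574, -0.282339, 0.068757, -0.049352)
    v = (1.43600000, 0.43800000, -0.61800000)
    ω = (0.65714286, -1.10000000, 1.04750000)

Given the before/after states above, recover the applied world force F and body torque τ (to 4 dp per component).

F = (1.8000, 1.9000, -0.9000)
τ = (0.1100, -0.0100, 0.1200)

Δv = v₁−v₀ = (0.03600000, 0.03800000, -0.01800000)
applied force F = (1.8000, 1.9000, -0.9000)
Δω = ω₁−ω₀ = (0.15714286, 0.00000000, 0.04750000)
precession coupling = (-0.1100, -0.0100, 0.0440)
applied torque τ = (0.1100, -0.0100, 0.1200)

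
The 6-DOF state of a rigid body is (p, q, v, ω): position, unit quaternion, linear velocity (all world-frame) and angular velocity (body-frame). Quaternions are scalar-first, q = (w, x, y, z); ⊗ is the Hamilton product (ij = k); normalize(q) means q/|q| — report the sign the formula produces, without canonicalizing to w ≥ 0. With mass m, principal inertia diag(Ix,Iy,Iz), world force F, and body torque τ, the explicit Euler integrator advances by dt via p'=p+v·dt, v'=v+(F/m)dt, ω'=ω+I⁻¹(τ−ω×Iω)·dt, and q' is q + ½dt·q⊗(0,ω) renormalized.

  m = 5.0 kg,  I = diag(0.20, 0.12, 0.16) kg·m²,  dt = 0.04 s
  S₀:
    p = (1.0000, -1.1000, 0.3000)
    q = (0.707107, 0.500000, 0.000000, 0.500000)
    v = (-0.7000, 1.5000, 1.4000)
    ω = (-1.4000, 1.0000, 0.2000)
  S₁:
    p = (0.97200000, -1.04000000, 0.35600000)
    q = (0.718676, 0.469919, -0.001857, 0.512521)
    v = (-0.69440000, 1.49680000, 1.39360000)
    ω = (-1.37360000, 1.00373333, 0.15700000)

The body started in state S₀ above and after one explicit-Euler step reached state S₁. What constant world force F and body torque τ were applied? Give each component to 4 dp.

F = (0.7000, -0.4000, -0.8000)
τ = (0.1400, 0.0000, -0.0600)

Δv = v₁−v₀ = (0.00560000, -0.00320000, -0.00640000)
F = m·Δv/dt = (0.7000, -0.4000, -0.8000)
ω₁ − ω₀ = (0.02640000, 0.00373333, -0.04300000)
ω₀×(Iω₀) = (0.0080, -0.0112, 0.1120)
I·α + gyro = (0.1400, 0.0000, -0.0600)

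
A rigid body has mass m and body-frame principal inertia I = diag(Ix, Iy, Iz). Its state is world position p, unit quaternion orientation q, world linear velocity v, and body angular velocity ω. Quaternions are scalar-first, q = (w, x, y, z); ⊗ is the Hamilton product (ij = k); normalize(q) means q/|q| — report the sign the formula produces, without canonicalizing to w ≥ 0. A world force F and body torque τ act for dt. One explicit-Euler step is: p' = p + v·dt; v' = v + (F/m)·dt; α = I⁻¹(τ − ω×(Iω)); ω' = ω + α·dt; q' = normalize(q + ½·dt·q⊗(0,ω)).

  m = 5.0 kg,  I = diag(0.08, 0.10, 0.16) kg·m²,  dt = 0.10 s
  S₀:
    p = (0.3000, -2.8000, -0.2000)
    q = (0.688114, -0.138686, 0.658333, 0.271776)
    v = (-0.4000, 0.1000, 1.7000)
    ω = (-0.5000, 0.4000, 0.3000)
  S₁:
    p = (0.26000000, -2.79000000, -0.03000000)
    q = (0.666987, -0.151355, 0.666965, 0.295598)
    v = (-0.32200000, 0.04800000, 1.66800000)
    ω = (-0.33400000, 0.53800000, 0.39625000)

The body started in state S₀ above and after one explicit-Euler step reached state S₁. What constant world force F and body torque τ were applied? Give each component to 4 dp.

F = (3.9000, -2.6000, -1.6000)
τ = (0.1400, 0.1500, 0.1500)

ω₁ − ω₀ = (0.16600000, 0.13800000, 0.09625000)
precession coupling = (0.0072, 0.0120, -0.0040)
τ = I·(Δω/dt) + ω₀×(Iω₀) = (0.1400, 0.1500, 0.1500)
Δv = v₁−v₀ = (0.07800000, -0.05200000, -0.03200000)
m·(v₁−v₀)/dt = (3.9000, -2.6000, -1.6000)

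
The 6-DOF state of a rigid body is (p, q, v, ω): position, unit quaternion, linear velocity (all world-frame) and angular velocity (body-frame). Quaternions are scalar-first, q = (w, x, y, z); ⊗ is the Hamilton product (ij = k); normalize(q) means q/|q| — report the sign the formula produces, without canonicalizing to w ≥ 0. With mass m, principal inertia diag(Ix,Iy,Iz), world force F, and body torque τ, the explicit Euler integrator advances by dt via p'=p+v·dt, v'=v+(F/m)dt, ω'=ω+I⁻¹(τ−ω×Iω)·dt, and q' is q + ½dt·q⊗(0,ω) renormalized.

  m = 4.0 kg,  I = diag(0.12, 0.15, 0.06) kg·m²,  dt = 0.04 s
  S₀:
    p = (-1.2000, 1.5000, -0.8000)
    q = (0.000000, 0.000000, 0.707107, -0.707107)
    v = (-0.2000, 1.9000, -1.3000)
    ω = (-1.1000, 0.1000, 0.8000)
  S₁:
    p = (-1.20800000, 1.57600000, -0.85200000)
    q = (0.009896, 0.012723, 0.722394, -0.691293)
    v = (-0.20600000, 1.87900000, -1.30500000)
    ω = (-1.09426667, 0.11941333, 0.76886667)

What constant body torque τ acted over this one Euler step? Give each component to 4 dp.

τ = (0.0100, 0.0200, -0.0500)

rate change Δω = (0.00573333, 0.01941333, -0.03113333)
τ = I·(Δω/dt) + ω₀×(Iω₀) = (0.0100, 0.0200, -0.0500)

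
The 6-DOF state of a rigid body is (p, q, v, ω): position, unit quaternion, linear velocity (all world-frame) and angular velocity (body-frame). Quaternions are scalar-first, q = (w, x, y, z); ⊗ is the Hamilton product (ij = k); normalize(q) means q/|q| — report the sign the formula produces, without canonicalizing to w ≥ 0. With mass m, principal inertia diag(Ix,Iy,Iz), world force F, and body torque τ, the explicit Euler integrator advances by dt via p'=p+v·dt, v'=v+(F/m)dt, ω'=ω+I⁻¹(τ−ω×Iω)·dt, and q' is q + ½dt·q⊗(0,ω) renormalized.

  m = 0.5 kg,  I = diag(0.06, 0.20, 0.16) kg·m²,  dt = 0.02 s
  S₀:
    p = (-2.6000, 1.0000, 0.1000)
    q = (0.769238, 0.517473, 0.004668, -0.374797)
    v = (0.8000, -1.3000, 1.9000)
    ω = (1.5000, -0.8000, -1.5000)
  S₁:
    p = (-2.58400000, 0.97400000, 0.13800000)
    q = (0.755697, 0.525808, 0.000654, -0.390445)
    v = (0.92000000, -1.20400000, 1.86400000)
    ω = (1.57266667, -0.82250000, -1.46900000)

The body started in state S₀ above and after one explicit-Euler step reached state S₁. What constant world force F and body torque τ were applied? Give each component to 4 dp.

F = (3.0000, 2.4000, -0.9000)
τ = (0.1700, 0.0000, 0.0800)

ω₁ − ω₀ = (0.07266667, -0.02250000, 0.03100000)
ω₀×(Iω₀) = (-0.0480, 0.2250, -0.1680)
applied torque τ = (0.1700, 0.0000, 0.0800)
v₁ − v₀ = (0.12000000, 0.09600000, -0.03600000)
applied force F = (3.0000, 2.4000, -0.9000)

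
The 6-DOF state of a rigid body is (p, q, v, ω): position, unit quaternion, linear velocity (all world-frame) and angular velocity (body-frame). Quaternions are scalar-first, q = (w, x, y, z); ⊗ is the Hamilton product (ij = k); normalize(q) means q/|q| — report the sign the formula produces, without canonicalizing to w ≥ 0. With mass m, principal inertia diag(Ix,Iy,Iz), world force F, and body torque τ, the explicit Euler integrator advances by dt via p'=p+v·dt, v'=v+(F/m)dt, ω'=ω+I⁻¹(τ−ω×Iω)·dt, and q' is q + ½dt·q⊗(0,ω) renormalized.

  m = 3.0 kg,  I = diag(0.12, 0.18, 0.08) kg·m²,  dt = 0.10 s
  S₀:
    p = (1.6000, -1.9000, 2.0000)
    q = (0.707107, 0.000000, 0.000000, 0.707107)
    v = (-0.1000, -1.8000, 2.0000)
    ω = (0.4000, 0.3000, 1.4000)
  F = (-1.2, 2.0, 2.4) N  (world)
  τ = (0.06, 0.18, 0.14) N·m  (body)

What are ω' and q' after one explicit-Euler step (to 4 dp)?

ω' = (0.4850, 0.3876, 1.5660)
q' = (0.6558, 0.0035, 0.0247, 0.7545)

angular accel α = (0.8500, 0.8756, 1.6600)
ω + α·dt = (0.4850, 0.3876, 1.5660)
q⊗(0,ω) = (-0.9899498, 0.0707107, 0.4949749, 0.9899498)
q' = normalize(q + ½dt·q⊗(0,ω)) = (0.6558, 0.0035, 0.0247, 0.7545)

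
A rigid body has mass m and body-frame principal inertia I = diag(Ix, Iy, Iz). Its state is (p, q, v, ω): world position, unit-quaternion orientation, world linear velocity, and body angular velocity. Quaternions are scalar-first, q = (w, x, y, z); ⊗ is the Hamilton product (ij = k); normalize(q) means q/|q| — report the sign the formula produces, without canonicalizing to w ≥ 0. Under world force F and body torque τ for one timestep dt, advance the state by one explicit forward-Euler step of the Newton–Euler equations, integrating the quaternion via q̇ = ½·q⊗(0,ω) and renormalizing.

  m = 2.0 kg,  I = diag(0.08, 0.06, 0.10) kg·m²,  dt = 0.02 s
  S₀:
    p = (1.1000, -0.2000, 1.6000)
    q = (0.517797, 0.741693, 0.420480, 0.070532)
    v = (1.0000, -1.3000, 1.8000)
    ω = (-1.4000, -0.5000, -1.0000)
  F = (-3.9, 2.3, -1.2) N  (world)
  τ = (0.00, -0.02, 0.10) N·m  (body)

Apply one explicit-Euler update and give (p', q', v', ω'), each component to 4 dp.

gyro term ω×Iω = (0.0200, -0.0280, -0.0140)
angular accel α = (-0.2500, 0.1333, 1.1400)
ω + α·dt = (-1.4050, -0.4973, -0.9772)
2q̇ = q⊗(0,ω) = (1.3191422, -1.1101298, 0.3840497, -0.2999715)
q' = normalize(q + ½dt·q⊗(0,ω)) = (0.5309, 0.7305, 0.4243, 0.0675)
a = F/m = (-1.9500, 1.1500, -0.6000)
p' = p + v·dt = (1.1200, -0.2260, 1.6360)
v' = v + a·dt = (0.9610, -1.2770, 1.7880)

p' = (1.1200, -0.2260, 1.6360)
q' = (0.5309, 0.7305, 0.4243, 0.0675)
v' = (0.9610, -1.2770, 1.7880)
ω' = (-1.4050, -0.4973, -0.9772)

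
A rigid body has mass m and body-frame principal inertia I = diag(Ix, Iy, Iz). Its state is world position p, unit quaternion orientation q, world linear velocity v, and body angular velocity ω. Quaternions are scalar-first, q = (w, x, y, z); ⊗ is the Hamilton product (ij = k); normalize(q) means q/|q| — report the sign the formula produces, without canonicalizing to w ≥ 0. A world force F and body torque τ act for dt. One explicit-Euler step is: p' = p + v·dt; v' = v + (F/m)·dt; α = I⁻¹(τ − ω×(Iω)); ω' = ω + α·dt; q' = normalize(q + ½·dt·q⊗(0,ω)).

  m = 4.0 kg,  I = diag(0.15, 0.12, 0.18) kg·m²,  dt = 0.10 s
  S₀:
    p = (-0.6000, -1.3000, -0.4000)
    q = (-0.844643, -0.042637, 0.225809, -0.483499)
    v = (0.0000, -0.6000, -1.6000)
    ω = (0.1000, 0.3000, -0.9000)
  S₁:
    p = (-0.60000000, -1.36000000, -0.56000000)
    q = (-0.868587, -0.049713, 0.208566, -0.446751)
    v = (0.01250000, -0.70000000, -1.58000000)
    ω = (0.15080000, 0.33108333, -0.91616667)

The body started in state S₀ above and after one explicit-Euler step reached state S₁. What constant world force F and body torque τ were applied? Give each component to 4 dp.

ω₁ − ω₀ = (0.05080000, 0.03108333, -0.01616667)
ω₀×(Iω₀) = (-0.0162, 0.0027, -0.0009)
I·α + gyro = (0.0600, 0.0400, -0.0300)
Δv = v₁−v₀ = (0.01250000, -0.10000000, 0.02000000)
m·(v₁−v₀)/dt = (0.5000, -4.0000, 0.8000)

F = (0.5000, -4.0000, 0.8000)
τ = (0.0600, 0.0400, -0.0300)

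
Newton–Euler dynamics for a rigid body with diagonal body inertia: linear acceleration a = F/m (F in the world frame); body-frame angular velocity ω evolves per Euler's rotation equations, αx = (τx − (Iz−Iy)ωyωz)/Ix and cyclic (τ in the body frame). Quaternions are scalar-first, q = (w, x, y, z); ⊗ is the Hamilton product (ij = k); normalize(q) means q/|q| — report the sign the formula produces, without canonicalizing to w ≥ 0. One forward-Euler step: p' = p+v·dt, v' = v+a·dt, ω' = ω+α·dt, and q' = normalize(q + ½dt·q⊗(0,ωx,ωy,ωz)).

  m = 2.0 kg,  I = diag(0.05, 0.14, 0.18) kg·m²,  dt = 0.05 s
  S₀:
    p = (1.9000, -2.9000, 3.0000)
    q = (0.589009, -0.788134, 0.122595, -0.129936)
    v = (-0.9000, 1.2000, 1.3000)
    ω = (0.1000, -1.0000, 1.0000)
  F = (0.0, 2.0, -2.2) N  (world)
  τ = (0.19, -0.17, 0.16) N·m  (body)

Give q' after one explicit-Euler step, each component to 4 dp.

q' = (0.5969, -0.7864, 0.1272, -0.0958)

Hamilton product q⊗(0,ω) = (0.3313444, 0.0515599, 0.1861314, 1.3648835)
updated quaternion q' = (0.5969, -0.7864, 0.1272, -0.0958)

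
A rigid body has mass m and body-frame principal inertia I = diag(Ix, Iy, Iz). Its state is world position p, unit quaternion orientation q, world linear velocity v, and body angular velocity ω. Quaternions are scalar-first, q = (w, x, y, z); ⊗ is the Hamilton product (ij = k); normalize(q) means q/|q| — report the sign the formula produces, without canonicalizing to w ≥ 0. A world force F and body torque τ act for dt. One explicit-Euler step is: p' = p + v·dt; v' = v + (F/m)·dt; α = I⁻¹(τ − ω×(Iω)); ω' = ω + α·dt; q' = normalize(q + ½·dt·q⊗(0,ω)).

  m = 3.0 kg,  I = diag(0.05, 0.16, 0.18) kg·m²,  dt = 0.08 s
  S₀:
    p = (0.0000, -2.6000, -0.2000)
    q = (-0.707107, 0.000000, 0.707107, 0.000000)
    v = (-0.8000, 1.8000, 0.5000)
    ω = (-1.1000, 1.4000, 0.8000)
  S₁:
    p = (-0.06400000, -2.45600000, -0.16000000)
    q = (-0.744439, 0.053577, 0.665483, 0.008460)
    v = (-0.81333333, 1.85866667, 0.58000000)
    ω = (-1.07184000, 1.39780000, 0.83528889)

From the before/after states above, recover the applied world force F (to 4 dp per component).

F = (-0.5000, 2.2000, 3.0000)

velocity change Δv = (-0.01333333, 0.05866667, 0.08000000)
m·(v₁−v₀)/dt = (-0.5000, 2.2000, 3.0000)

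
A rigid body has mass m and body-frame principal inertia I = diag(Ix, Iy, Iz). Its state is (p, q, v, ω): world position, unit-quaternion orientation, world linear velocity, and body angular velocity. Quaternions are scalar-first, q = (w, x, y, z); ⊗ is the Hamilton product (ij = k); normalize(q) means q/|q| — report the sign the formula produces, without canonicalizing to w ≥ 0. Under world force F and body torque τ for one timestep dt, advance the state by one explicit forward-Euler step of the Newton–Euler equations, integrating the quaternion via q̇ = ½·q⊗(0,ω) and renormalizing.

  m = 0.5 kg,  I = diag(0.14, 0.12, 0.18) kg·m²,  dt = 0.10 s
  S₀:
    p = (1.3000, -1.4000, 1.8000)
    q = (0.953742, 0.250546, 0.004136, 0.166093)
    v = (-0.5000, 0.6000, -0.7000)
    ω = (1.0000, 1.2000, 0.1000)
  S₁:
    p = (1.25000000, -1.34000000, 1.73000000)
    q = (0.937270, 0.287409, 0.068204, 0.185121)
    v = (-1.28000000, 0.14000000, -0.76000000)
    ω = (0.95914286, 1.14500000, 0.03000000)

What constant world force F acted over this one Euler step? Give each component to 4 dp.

F = (-3.9000, -2.3000, -0.3000)

velocity change Δv = (-0.78000000, -0.46000000, -0.06000000)
m·(v₁−v₀)/dt = (-3.9000, -2.3000, -0.3000)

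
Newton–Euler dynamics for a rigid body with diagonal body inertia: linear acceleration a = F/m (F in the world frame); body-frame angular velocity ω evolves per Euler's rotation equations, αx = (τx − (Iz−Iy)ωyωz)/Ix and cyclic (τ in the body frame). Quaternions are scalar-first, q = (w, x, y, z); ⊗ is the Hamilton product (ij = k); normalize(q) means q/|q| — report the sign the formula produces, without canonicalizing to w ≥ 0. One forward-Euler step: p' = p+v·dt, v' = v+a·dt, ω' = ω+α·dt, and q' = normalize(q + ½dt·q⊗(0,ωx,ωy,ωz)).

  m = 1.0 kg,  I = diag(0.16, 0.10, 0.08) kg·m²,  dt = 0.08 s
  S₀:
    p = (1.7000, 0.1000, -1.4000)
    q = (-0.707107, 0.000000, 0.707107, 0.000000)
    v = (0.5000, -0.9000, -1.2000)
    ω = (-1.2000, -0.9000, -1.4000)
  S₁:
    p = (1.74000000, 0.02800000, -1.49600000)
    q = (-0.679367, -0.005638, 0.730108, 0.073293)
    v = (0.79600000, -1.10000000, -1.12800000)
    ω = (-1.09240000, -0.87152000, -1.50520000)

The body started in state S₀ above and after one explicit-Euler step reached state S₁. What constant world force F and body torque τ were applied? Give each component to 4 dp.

v₁ − v₀ = (0.29600000, -0.20000000, 0.07200000)
F = m·Δv/dt = (3.7000, -2.5000, 0.9000)
Δω = ω₁−ω₀ = (0.10760000, 0.02848000, -0.10520000)
gyro term ω₀×Iω₀ = (-0.0252, 0.1344, -0.0648)
τ = I·(Δω/dt) + ω₀×(Iω₀) = (0.1900, 0.1700, -0.1700)

F = (3.7000, -2.5000, 0.9000)
τ = (0.1900, 0.1700, -0.1700)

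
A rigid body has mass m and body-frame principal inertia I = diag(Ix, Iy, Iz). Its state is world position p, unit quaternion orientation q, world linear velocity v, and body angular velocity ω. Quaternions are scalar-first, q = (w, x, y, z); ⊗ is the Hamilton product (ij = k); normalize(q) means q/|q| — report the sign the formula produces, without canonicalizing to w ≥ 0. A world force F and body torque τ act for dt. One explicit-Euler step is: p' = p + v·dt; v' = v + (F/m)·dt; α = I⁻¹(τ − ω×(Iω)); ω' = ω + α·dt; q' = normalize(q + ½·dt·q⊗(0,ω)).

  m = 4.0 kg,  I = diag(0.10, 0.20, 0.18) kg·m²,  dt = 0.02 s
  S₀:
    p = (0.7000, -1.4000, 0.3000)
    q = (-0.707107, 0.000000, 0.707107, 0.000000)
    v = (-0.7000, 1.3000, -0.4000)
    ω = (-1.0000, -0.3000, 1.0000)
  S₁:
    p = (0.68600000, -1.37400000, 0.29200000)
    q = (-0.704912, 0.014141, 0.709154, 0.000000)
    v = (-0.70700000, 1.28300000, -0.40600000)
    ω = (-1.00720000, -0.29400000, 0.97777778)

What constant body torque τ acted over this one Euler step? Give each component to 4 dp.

rate change Δω = (-0.00720000, 0.00600000, -0.02222222)
applied torque τ = (-0.0300, 0.1400, -0.1700)

τ = (-0.0300, 0.1400, -0.1700)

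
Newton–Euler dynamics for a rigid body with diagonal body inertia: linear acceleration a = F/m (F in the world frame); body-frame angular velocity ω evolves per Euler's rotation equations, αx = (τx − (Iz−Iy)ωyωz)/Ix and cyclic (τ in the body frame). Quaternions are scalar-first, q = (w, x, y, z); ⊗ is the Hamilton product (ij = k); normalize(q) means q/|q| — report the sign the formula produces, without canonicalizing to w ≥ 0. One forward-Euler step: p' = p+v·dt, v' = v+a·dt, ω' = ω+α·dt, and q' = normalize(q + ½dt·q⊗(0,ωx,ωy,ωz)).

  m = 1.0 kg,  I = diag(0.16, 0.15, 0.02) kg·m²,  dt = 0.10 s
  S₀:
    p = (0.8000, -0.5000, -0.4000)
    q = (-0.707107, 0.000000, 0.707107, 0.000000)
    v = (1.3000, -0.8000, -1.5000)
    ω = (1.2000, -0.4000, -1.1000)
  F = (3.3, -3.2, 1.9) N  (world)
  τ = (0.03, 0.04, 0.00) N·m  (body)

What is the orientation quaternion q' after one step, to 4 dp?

2q̇ = q⊗(0,ω) = (0.2828428, -1.6263461, 0.2828428, -0.0707107)
updated quaternion q' = (-0.6905, -0.0810, 0.7187, -0.0035)

q' = (-0.6905, -0.0810, 0.7187, -0.0035)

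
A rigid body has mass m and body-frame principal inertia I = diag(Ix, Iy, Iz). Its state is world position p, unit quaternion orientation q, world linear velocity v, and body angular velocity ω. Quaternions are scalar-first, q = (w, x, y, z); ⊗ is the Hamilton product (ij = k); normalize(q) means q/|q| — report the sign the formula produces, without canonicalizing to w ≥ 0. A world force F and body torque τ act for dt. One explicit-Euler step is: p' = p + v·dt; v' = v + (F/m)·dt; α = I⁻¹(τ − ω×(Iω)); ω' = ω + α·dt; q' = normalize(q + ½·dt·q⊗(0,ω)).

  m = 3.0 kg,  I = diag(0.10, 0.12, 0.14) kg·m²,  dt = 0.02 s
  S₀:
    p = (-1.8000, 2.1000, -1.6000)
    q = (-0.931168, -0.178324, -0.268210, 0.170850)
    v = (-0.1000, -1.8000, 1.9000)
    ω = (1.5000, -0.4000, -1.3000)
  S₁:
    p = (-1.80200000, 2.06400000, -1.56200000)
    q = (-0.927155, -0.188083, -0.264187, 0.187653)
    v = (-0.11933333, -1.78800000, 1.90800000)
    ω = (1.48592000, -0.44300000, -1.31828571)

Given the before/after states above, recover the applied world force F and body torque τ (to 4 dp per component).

Δω = ω₁−ω₀ = (-0.01408000, -0.04300000, -0.01828571)
I·α + gyro = (-0.0600, -0.1800, -0.1400)
v₁ − v₀ = (-0.01933333, 0.01200000, 0.00800000)
m·(v₁−v₀)/dt = (-2.9000, 1.8000, 1.2000)

F = (-2.9000, 1.8000, 1.2000)
τ = (-0.0600, -0.1800, -0.1400)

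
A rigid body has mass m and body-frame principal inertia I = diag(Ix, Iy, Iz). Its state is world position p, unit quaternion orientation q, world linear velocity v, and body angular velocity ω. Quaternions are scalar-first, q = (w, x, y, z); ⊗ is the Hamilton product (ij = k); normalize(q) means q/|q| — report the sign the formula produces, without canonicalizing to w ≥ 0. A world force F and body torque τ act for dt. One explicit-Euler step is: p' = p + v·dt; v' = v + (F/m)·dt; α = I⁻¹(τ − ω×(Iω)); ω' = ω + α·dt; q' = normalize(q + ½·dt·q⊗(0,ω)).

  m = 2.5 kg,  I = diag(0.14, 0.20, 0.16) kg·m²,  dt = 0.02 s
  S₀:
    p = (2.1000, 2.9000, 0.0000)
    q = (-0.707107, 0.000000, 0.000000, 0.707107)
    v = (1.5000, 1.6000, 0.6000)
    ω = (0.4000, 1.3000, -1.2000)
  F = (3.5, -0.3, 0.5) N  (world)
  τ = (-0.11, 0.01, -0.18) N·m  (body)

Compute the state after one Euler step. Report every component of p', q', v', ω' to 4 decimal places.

p' = (2.1300, 2.9320, 0.0120)
q' = (-0.6985, -0.0120, -0.0064, 0.7155)
v' = (1.5280, 1.5976, 0.6040)
ω' = (0.3754, 1.3000, -1.2264)

a = F/m = (1.4000, -0.1200, 0.2000)
p + v·dt = (2.1300, 2.9320, 0.0120)
v + (F/m)dt = (1.5280, 1.5976, 0.6040)
α = I⁻¹(τ − ω×Iω) = (-1.2314, 0.0020, -1.3200)
ω + α·dt = (0.3754, 1.3000, -1.2264)
2q̇ = q⊗(0,ω) = (0.8485284, -1.2020819, -0.6363963, 0.8485284)
q + ½dt·q⊗(0,ω), renormalized = (-0.6985, -0.0120, -0.0064, 0.7155)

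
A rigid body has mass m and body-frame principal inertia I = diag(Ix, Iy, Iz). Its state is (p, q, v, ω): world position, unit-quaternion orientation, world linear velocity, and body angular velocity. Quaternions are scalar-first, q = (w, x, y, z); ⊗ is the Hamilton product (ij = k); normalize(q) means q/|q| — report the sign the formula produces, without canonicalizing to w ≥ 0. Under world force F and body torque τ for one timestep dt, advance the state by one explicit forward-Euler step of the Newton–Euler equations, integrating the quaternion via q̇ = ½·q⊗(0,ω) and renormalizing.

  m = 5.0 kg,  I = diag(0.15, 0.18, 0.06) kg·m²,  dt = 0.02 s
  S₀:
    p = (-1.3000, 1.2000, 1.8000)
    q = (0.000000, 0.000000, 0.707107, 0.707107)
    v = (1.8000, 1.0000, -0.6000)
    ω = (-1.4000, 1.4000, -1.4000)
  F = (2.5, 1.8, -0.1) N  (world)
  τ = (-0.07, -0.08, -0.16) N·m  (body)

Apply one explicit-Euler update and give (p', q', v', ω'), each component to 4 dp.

p' = (-1.2640, 1.2200, 1.7880)
q' = (0.0000, -0.0198, 0.6970, 0.7168)
v' = (1.8100, 1.0072, -0.6004)
ω' = (-1.4407, 1.3715, -1.4337)

gyro term ω×Iω = (0.2352, 0.1764, -0.0588)
(τ − ω×Iω)/I = (-2.0347, -1.4244, -1.6867)
ω + α·dt = (-1.4407, 1.3715, -1.4337)
Hamilton product q⊗(0,ω) = (0.0000000, -1.9798996, -0.9899498, 0.9899498)
updated quaternion q' = (0.0000, -0.0198, 0.6970, 0.7168)
a = (0.5000, 0.3600, -0.0200)
p' = p + v·dt = (-1.2640, 1.2200, 1.7880)
new velocity v' = (1.8100, 1.0072, -0.6004)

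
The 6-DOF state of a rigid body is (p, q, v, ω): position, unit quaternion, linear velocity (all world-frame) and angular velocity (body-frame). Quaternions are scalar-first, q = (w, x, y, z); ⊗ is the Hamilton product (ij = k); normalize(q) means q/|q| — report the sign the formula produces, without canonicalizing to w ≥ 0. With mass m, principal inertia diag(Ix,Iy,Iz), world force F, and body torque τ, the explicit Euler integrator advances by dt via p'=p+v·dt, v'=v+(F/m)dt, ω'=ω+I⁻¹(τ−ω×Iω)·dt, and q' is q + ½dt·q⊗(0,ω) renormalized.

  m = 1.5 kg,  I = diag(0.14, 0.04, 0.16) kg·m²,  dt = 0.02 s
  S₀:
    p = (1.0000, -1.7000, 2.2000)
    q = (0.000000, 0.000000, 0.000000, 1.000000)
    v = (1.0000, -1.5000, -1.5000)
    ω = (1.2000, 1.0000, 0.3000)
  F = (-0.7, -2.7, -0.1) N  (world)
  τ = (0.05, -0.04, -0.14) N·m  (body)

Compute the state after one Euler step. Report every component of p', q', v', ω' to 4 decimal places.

p + v·dt = (1.0200, -1.7300, 2.1700)
new velocity v' = (0.9907, -1.5360, -1.5013)
angular accel α = (0.1000, -0.8200, -0.1250)
new body rate ω' = (1.2020, 0.9836, 0.2975)
2q̇ = q⊗(0,ω) = (-0.3000000, -1.0000000, 1.2000000, 0.0000000)
q' = normalize(q + ½dt·q⊗(0,ω)) = (-0.0030, -0.0100, 0.0120, 0.9999)

p' = (1.0200, -1.7300, 2.1700)
q' = (-0.0030, -0.0100, 0.0120, 0.9999)
v' = (0.9907, -1.5360, -1.5013)
ω' = (1.2020, 0.9836, 0.2975)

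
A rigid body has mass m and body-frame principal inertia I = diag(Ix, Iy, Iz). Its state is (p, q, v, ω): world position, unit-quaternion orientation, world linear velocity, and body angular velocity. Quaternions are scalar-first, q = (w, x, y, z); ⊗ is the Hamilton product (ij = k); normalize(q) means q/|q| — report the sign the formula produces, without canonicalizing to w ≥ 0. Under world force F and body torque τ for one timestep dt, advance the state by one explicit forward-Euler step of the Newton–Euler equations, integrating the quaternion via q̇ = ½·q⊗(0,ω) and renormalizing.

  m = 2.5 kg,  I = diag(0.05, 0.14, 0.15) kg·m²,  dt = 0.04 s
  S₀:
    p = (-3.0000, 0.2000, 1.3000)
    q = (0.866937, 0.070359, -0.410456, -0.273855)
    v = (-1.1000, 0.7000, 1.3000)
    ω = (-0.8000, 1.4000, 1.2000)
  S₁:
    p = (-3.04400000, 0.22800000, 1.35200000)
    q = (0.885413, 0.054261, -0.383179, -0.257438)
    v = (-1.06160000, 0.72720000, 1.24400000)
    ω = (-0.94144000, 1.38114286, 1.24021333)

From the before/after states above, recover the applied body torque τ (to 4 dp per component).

τ = (-0.1600, 0.0300, 0.0500)

Δω = ω₁−ω₀ = (-0.14144000, -0.01885714, 0.04021333)
I·α + gyro = (-0.1600, 0.0300, 0.0500)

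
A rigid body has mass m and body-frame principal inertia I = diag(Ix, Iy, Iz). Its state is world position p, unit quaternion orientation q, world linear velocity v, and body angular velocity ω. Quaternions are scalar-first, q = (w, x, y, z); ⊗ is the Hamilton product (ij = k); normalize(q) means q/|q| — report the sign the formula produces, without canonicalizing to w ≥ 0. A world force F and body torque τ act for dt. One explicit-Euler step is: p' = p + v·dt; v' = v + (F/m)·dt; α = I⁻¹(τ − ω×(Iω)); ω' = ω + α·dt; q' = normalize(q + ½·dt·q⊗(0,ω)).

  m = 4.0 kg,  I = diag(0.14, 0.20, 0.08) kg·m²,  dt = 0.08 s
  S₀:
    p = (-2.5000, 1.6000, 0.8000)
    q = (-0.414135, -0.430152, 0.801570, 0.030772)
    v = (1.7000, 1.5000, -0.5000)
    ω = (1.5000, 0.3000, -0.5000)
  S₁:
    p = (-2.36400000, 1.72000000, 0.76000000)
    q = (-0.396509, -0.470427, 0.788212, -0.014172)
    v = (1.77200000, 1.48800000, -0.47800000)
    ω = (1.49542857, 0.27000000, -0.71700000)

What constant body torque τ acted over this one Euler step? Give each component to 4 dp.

τ = (0.0100, -0.1200, -0.1900)

rate change Δω = (-0.00457143, -0.03000000, -0.21700000)
gyro term ω₀×Iω₀ = (0.0180, -0.0450, 0.0270)
I·α + gyro = (0.0100, -0.1200, -0.1900)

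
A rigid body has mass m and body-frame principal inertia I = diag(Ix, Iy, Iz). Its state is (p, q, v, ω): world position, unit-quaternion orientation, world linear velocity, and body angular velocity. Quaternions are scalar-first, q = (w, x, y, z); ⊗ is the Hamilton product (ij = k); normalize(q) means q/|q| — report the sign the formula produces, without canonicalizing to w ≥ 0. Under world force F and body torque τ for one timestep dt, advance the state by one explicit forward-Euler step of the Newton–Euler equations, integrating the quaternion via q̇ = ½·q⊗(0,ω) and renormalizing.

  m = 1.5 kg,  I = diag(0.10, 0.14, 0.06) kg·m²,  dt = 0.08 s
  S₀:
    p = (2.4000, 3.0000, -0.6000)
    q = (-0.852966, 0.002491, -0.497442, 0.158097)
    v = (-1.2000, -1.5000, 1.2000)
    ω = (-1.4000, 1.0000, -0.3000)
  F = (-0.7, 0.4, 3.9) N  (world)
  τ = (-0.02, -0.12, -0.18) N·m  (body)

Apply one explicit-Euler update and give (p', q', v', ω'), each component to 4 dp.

p + v·dt = (2.3040, 2.8800, -0.5040)
v + (F/m)dt = (-1.2373, -1.4787, 1.4080)
angular accel α = (-0.4400, -0.9771, -2.0667)
ω' = ω + α·dt = (-1.4352, 0.9218, -0.4653)
2q̇ = q⊗(0,ω) = (0.5483585, 1.1852880, -1.0735545, -0.4380380)
updated quaternion q' = (-0.8290, 0.0498, -0.5391, 0.1402)

p' = (2.3040, 2.8800, -0.5040)
q' = (-0.8290, 0.0498, -0.5391, 0.1402)
v' = (-1.2373, -1.4787, 1.4080)
ω' = (-1.4352, 0.9218, -0.4653)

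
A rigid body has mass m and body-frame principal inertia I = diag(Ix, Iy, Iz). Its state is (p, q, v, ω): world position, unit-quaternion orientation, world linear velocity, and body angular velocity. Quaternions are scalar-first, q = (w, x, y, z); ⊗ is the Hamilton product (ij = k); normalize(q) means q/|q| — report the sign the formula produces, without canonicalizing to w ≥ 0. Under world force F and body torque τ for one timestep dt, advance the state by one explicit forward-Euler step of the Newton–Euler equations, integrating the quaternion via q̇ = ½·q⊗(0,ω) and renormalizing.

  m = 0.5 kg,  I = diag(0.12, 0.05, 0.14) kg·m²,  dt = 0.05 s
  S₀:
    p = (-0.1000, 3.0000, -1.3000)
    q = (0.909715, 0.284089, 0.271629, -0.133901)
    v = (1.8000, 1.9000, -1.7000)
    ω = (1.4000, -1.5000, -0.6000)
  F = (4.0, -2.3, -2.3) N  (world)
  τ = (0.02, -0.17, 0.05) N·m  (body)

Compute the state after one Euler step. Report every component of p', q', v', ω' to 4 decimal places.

α = I⁻¹(τ − ω×Iω) = (-0.5083, -3.7360, -0.6929)
ω + α·dt = (1.3746, -1.6868, -0.6346)
Hamilton product q⊗(0,ω) = (-0.0706217, 0.9097721, -1.3815805, -1.3522431)
q + ½dt·q⊗(0,ω), renormalized = (0.9067, 0.3064, 0.2368, -0.1675)
a = F/m = (8.0000, -4.6000, -4.6000)
new position p' = (-0.0100, 3.0950, -1.3850)
new velocity v' = (2.2000, 1.6700, -1.9300)

p' = (-0.0100, 3.0950, -1.3850)
q' = (0.9067, 0.3064, 0.2368, -0.1675)
v' = (2.2000, 1.6700, -1.9300)
ω' = (1.3746, -1.6868, -0.6346)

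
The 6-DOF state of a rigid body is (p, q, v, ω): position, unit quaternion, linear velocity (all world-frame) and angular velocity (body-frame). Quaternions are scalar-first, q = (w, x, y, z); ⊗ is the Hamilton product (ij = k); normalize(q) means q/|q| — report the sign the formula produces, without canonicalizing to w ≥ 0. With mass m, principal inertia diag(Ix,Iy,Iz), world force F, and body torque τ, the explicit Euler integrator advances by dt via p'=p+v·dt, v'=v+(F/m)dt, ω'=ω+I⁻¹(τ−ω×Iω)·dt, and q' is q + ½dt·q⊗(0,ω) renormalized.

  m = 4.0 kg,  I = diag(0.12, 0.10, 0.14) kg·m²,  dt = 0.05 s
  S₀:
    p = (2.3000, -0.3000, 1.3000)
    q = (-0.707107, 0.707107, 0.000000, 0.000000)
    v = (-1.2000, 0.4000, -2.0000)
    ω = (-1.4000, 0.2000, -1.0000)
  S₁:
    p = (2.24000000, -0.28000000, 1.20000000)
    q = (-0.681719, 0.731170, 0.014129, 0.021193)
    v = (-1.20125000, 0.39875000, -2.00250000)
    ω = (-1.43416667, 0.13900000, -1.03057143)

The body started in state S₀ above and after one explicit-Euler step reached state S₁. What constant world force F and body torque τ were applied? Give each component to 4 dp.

velocity change Δv = (-0.00125000, -0.00125000, -0.00250000)
m·(v₁−v₀)/dt = (-0.1000, -0.1000, -0.2000)
ω₁ − ω₀ = (-0.03416667, -0.06100000, -0.03057143)
precession coupling = (-0.0080, -0.0280, 0.0056)
τ = I·(Δω/dt) + ω₀×(Iω₀) = (-0.0900, -0.1500, -0.0800)

F = (-0.1000, -0.1000, -0.2000)
τ = (-0.0900, -0.1500, -0.0800)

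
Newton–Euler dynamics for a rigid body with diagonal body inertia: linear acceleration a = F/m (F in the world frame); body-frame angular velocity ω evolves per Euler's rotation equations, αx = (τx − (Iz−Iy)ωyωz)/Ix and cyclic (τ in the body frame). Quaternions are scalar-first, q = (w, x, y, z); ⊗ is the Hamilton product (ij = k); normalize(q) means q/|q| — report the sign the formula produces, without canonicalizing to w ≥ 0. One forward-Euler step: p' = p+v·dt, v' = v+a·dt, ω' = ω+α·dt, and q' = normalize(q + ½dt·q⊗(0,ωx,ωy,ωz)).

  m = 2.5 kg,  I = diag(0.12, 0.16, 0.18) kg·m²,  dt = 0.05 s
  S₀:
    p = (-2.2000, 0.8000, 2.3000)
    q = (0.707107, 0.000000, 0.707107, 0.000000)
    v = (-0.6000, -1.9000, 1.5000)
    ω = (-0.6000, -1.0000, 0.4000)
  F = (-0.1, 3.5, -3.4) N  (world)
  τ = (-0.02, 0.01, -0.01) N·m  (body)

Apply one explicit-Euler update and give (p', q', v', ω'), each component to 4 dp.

p' = (-2.2300, 0.7050, 2.3750)
q' = (0.7244, -0.0035, 0.6891, 0.0177)
v' = (-0.6020, -1.8300, 1.4320)
ω' = (-0.6050, -1.0014, 0.3906)

linear accel F/m = (-0.0400, 1.4000, -1.3600)
p' = p + v·dt = (-2.2300, 0.7050, 2.3750)
new velocity v' = (-0.6020, -1.8300, 1.4320)
precession coupling ω×(Iω) = (-0.0080, 0.0144, 0.0240)
α = I⁻¹(τ − ω×Iω) = (-0.1000, -0.0275, -0.1889)
ω + α·dt = (-0.6050, -1.0014, 0.3906)
2q̇ = q⊗(0,ω) = (0.7071070, -0.1414214, -0.7071070, 0.7071070)
q' = normalize(q + ½dt·q⊗(0,ω)) = (0.7244, -0.0035, 0.6891, 0.0177)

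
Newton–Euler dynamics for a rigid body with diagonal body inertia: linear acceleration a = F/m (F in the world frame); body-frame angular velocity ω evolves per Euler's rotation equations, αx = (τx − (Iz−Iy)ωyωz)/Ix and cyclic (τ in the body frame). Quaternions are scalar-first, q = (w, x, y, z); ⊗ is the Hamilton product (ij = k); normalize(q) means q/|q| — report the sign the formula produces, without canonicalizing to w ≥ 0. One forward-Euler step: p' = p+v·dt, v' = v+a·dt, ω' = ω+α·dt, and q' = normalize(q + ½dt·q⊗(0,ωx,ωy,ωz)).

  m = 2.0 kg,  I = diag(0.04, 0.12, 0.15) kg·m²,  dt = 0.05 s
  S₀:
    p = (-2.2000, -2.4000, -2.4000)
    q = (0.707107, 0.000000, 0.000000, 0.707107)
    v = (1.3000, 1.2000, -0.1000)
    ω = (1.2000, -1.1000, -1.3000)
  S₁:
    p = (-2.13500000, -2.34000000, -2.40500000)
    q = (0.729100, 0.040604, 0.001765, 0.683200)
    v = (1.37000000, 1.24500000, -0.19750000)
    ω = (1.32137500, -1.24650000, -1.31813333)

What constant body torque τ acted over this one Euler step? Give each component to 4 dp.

Δω = ω₁−ω₀ = (0.12137500, -0.14650000, -0.01813333)
ω₀×(Iω₀) = (0.0429, 0.1716, -0.1056)
applied torque τ = (0.1400, -0.1800, -0.1600)

τ = (0.1400, -0.1800, -0.1600)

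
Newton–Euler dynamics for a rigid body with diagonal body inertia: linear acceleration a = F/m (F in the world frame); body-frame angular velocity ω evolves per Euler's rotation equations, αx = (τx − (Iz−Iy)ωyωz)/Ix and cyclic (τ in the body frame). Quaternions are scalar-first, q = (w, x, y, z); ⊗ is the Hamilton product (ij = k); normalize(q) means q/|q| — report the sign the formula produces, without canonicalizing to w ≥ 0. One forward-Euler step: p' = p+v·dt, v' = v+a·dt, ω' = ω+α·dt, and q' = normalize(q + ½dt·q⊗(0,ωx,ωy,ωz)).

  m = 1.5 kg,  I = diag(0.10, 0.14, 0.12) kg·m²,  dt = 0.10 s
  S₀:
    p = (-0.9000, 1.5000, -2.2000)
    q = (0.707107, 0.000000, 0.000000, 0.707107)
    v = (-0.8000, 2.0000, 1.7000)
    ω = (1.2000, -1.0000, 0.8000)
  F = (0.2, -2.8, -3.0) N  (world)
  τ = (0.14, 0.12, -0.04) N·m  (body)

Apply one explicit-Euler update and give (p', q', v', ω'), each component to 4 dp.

p' = (-0.9800, 1.7000, -2.0300)
q' = (0.6762, 0.0775, 0.0070, 0.7326)
v' = (-0.7867, 1.8133, 1.5000)
ω' = (1.3240, -0.9006, 0.8067)

p' = p + v·dt = (-0.9800, 1.7000, -2.0300)
v' = v + a·dt = (-0.7867, 1.8133, 1.5000)
precession coupling ω×(Iω) = (0.0160, -0.0192, -0.0480)
α = I⁻¹(τ − ω×Iω) = (1.2400, 0.9943, 0.0667)
ω + α·dt = (1.3240, -0.9006, 0.8067)
Hamilton product q⊗(0,ω) = (-0.5656856, 1.5556354, 0.1414214, 0.5656856)
updated quaternion q' = (0.6762, 0.0775, 0.0070, 0.7326)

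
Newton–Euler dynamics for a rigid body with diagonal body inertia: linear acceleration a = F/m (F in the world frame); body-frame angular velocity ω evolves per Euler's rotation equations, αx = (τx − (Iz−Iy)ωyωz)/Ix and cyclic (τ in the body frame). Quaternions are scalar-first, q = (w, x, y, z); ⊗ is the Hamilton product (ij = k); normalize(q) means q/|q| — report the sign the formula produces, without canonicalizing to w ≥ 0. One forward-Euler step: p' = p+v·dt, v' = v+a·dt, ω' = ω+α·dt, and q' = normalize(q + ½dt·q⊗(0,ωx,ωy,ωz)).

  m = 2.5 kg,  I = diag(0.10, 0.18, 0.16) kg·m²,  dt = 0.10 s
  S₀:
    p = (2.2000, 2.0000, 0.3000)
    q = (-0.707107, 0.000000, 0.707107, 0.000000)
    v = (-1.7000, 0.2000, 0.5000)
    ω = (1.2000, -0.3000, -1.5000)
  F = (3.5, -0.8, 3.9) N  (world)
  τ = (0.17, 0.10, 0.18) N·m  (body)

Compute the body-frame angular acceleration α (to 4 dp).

ω×(Iω) gyroscopic = (-0.0090, 0.1080, -0.0288)
(τ − ω×Iω)/I = (1.7900, -0.0444, 1.3050)

α = (1.7900, -0.0444, 1.3050)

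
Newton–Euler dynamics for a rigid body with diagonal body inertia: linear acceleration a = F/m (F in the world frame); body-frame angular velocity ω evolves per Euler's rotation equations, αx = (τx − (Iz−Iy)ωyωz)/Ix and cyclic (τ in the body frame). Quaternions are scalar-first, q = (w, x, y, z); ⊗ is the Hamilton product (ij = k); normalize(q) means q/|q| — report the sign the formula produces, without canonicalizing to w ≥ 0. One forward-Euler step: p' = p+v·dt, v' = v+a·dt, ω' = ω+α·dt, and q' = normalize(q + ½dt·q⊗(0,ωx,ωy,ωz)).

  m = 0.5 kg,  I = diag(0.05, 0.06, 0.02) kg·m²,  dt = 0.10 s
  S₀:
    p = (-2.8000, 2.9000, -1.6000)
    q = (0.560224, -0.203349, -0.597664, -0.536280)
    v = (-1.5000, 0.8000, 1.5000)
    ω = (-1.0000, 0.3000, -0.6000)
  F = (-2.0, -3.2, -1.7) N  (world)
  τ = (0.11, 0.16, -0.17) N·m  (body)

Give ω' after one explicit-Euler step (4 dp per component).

ω' = (-0.7944, 0.5367, -1.4350)

(τ − ω×Iω)/I = (2.0560, 2.3667, -8.3500)
ω + α·dt = (-0.7944, 0.5367, -1.4350)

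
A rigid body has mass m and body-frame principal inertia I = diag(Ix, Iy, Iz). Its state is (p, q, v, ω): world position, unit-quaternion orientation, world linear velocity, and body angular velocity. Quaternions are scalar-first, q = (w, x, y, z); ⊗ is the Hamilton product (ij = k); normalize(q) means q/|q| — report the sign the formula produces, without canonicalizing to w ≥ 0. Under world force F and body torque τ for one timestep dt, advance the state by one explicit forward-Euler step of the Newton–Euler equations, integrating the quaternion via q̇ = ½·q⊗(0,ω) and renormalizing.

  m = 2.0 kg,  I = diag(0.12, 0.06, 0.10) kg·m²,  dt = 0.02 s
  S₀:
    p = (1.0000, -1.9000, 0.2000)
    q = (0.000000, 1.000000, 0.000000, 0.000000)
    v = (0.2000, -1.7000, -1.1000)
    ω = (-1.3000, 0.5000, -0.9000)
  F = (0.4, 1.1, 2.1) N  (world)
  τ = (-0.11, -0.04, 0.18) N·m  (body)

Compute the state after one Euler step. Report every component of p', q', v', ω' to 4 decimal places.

angular accel α = (-0.7667, -1.0567, 1.4100)
new body rate ω' = (-1.3153, 0.4789, -0.8718)
2q̇ = q⊗(0,ω) = (1.3000000, 0.0000000, 0.9000000, 0.5000000)
q + ½dt·q⊗(0,ω), renormalized = (0.0130, 0.9999, 0.0090, 0.0050)
a = F/m = (0.2000, 0.5500, 1.0500)
p + v·dt = (1.0040, -1.9340, 0.1780)
v' = v + a·dt = (0.2040, -1.6890, -1.0790)

p' = (1.0040, -1.9340, 0.1780)
q' = (0.0130, 0.9999, 0.0090, 0.0050)
v' = (0.2040, -1.6890, -1.0790)
ω' = (-1.3153, 0.4789, -0.8718)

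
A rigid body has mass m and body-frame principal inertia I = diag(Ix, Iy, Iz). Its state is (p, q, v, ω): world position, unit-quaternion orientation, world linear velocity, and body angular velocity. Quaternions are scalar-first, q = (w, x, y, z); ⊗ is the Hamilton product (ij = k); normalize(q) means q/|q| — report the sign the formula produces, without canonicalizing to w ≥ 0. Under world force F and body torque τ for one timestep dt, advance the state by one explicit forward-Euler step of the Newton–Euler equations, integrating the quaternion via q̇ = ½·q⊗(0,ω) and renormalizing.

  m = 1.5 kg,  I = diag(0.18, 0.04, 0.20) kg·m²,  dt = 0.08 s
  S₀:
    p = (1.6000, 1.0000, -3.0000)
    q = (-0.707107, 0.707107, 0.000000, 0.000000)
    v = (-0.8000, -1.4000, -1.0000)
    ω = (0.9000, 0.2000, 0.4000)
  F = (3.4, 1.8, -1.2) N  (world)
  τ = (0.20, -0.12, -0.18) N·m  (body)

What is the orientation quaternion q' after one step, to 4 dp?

q' = (-0.7320, 0.6811, -0.0170, -0.0057)

Hamilton product q⊗(0,ω) = (-0.6363963, -0.6363963, -0.4242642, -0.1414214)
q' = normalize(q + ½dt·q⊗(0,ω)) = (-0.7320, 0.6811, -0.0170, -0.0057)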